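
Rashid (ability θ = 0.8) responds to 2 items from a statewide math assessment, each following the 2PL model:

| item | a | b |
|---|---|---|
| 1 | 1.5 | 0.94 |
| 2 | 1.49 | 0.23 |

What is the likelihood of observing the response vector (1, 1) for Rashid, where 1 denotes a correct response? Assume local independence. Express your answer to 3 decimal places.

0.314

P(θ) = 1 / (1 + exp(−a(θ − b)))
P_1 = 1/(1+e^{0.2100}) = 0.4477
P_2 = 1/(1+e^{-0.8493}) = 0.7004
L = P_1 × P_2 = 0.4477 × 0.7004 = 0.31357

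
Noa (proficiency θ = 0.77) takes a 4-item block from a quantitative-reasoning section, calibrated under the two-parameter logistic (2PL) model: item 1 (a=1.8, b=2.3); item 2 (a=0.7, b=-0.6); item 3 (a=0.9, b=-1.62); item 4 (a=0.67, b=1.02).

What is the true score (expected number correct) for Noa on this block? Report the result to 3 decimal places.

P(θ) = 1 / (1 + exp(−a(θ − b)))
P_1 = 1/(1+e^{2.7540}) = 0.0599
P_2 = 1/(1+e^{-0.9590}) = 0.7229
P_3 = 1/(1+e^{-2.1510}) = 0.8958
P_4 = 1/(1+e^{0.1675}) = 0.4582
E[score] = 0.0599 + 0.7229 + 0.8958 + 0.4582 = 2.1368

2.137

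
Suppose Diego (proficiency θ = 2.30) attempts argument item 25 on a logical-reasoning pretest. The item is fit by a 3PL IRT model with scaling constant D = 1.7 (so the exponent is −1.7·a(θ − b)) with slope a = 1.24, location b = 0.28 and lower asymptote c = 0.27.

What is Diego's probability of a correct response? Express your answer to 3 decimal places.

0.990

P(θ) = c + (1 − c) · 1 / (1 + exp(−D·a(θ − b)))
Exponent: 1.7 × 1.24 × (2.30 − 0.28) = 4.2582
1/(1 + e^{-4.2582}) = 0.9860
P = 0.27 + 0.73 × 0.9860 = 0.9898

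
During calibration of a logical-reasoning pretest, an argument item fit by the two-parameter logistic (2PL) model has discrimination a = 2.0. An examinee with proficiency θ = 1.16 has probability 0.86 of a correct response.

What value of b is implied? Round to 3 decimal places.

P(θ) = 1 / (1 + exp(−a(θ − b)))
logit(0.86) = ln(0.86/0.14) = 1.8153
b = θ − logit/(a) = 1.16 − 1.8153/2.0000 = 0.2524

0.252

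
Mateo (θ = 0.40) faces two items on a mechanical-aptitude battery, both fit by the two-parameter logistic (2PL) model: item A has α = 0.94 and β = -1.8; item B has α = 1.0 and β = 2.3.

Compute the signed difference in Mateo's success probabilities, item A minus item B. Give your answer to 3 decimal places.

0.758

P(θ) = 1 / (1 + exp(−α(θ − β)))
P_A = 0.8878
P_B = 0.1301
P_A − P_B = 0.7576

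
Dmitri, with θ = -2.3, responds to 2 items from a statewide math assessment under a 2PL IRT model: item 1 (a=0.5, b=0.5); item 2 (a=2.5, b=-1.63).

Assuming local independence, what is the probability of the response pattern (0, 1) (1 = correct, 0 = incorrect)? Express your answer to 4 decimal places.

P(θ) = 1 / (1 + exp(−a(θ − b)))
P_1 = 1/(1+e^{1.4000}) = 0.1978
P_2 = 1/(1+e^{1.6750}) = 0.1578
L = (1−P_1) × P_2 = 0.8022 × 0.1578 = 0.12655

0.1266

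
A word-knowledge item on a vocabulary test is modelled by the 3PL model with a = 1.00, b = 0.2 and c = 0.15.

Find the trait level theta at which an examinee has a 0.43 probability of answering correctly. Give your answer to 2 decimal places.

P(theta) = c + (1 − c) · 1 / (1 + exp(−a(theta − b)))
Remove guessing floor: (0.43 − 0.15)/(1 − 0.15) = 0.3294
logit = ln(0.3294/0.6706) = -0.7108
theta = b + logit/(a) = 0.2 + (-0.7108)/1.0000 = -0.5108

-0.51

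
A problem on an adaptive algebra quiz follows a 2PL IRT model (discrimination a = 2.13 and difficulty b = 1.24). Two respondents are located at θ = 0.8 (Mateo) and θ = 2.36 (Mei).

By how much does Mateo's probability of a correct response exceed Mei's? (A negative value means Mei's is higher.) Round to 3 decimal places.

P(θ) = 1 / (1 + exp(−a(θ − b)))
P(Mateo) = 0.2815  [exponent -0.9372]
P(Mei) = 0.9157  [exponent 2.3856]
Difference = 0.2815 − 0.9157 = -0.6343

-0.634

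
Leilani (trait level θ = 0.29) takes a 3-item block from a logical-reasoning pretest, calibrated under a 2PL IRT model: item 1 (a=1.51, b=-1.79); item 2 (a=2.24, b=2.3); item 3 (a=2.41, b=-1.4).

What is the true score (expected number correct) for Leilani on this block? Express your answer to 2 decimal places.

1.95

P(θ) = 1 / (1 + exp(−a(θ − b)))
P_1 = 1/(1+e^{-3.1408}) = 0.9585
P_2 = 1/(1+e^{4.5024}) = 0.0110
P_3 = 1/(1+e^{-4.0729}) = 0.9833
E[score] = 0.9585 + 0.0110 + 0.9833 = 1.9528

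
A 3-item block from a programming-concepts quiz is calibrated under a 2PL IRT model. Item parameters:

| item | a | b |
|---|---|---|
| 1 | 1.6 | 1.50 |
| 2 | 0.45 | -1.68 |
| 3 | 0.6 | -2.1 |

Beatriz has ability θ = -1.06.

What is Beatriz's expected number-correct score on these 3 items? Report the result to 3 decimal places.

P(θ) = 1 / (1 + exp(−a(θ − b)))
P_1 = 1/(1+e^{4.0960}) = 0.0164
P_2 = 1/(1+e^{-0.2790}) = 0.5693
P_3 = 1/(1+e^{-0.6240}) = 0.6511
E[score] = 0.0164 + 0.5693 + 0.6511 = 1.2368

1.237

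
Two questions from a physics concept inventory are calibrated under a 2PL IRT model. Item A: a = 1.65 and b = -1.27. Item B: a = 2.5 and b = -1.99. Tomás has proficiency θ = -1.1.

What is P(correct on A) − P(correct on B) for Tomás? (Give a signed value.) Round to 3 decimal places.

-0.333

P(θ) = 1 / (1 + exp(−a(θ − b)))
P_A = 0.5697
P_B = 0.9025
P_A − P_B = -0.3328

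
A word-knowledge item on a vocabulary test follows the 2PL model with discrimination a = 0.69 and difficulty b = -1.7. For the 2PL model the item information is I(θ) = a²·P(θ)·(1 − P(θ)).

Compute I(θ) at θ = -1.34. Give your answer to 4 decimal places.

P = 1/(1+e^{-0.2484}) = 0.5618
P(1−P) = 0.5618 × 0.4382 = 0.2462
I = a² × P(1−P) = 0.69² × 0.2462 = 0.11721

0.1172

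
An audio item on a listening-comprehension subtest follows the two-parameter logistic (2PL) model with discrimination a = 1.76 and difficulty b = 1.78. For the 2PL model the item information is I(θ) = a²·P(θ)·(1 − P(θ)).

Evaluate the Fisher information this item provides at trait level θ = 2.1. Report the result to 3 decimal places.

0.716

P = 1/(1+e^{-0.5632}) = 0.6372
P(1−P) = 0.6372 × 0.3628 = 0.2312
I = a² × P(1−P) = 1.76² × 0.2312 = 0.71610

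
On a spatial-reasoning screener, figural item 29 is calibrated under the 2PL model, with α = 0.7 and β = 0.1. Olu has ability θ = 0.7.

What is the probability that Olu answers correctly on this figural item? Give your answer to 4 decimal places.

P(θ) = 1 / (1 + exp(−α(θ − β)))
Exponent: 0.7 × (0.7 − 0.1) = 0.4200
1/(1 + e^{-0.4200}) = 0.6035

0.6035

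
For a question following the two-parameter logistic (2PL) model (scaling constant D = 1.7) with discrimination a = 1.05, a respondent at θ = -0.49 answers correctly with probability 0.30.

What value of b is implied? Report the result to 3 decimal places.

-0.015

P(θ) = 1 / (1 + exp(−D·a(θ − b)))
logit(0.30) = ln(0.30/0.70) = -0.8473
b = θ − logit/(1.7·a) = -0.49 − (-0.8473)/1.7850 = -0.0153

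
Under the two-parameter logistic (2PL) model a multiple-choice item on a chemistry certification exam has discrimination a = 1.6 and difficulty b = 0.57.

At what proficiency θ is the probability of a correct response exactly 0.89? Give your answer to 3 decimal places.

P(θ) = 1 / (1 + exp(−a(θ − b)))
logit = ln(0.8900/0.1100) = 2.0907
θ = b + logit/(a) = 0.57 + 2.0907/1.6000 = 1.8767

1.877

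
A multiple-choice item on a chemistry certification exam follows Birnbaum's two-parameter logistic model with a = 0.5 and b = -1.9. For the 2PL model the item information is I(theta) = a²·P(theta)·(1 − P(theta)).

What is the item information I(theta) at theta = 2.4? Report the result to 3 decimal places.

P = 1/(1+e^{-2.1500}) = 0.8957
P(1−P) = 0.8957 × 0.1043 = 0.0934
I = a² × P(1−P) = 0.5² × 0.0934 = 0.02336

0.023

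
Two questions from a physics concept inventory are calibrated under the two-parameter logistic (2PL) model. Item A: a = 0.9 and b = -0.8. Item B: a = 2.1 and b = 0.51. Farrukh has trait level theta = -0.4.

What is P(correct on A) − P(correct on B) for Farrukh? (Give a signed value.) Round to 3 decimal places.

P(theta) = 1 / (1 + exp(−a(theta − b)))
P_A = 0.5890
P_B = 0.1289
P_A − P_B = 0.4602

0.460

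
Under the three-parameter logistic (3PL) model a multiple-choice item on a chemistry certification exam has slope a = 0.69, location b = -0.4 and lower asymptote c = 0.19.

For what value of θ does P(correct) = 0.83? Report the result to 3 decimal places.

P(θ) = c + (1 − c) · 1 / (1 + exp(−a(θ − b)))
Remove guessing floor: (0.83 − 0.19)/(1 − 0.19) = 0.7901
logit = ln(0.7901/0.2099) = 1.3257
θ = b + logit/(a) = -0.4 + 1.3257/0.6900 = 1.5213

1.521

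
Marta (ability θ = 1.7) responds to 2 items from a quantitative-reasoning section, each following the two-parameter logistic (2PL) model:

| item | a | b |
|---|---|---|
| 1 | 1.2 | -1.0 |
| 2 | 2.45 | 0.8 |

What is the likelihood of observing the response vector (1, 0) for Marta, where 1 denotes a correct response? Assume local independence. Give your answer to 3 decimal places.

P(θ) = 1 / (1 + exp(−a(θ − b)))
P_1 = 1/(1+e^{-3.2400}) = 0.9623
P_2 = 1/(1+e^{-2.2050}) = 0.9007
L = P_1 × (1−P_2) = 0.9623 × 0.0993 = 0.09556

0.096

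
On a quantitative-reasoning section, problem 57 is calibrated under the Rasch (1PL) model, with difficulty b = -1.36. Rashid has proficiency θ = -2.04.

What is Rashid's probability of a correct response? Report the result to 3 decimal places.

P(θ) = 1 / (1 + exp(−(θ − b)))
Exponent: (-2.04 − (-1.36)) = -0.6800
1/(1 + e^{0.6800}) = 0.3363
P = 0.3363

0.336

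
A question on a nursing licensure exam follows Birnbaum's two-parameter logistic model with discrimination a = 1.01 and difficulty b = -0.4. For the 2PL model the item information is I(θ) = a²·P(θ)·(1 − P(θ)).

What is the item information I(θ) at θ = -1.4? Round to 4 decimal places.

P = 1/(1+e^{1.0100}) = 0.2670
P(1−P) = 0.2670 × 0.7330 = 0.1957
I = a² × P(1−P) = 1.01² × 0.1957 = 0.19964

0.1996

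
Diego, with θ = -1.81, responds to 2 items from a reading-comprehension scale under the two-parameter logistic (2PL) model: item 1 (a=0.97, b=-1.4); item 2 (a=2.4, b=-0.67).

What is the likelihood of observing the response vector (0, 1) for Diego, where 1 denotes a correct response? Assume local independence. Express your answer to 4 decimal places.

0.0364

P(θ) = 1 / (1 + exp(−a(θ − b)))
P_1 = 1/(1+e^{0.3977}) = 0.4019
P_2 = 1/(1+e^{2.7360}) = 0.0609
L = (1−P_1) × P_2 = 0.5981 × 0.0609 = 0.03642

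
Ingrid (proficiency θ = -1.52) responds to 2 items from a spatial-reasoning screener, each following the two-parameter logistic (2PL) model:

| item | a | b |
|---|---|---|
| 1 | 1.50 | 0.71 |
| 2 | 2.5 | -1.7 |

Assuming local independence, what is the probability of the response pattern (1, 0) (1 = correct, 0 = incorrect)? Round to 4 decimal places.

P(θ) = 1 / (1 + exp(−a(θ − b)))
P_1 = 1/(1+e^{3.3450}) = 0.0341
P_2 = 1/(1+e^{-0.4500}) = 0.6106
L = P_1 × (1−P_2) = 0.0341 × 0.3894 = 0.01326

0.0133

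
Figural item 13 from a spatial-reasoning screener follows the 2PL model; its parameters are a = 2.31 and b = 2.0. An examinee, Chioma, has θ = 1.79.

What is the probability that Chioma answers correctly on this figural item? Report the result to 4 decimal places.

0.3810

P(θ) = 1 / (1 + exp(−a(θ − b)))
Exponent: 2.31 × (1.79 − 2.0) = -0.4851
1/(1 + e^{0.4851}) = 0.3810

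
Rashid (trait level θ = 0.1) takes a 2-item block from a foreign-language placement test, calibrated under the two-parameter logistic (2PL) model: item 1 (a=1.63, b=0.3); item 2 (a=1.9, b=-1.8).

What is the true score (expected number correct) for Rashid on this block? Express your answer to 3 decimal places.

P(θ) = 1 / (1 + exp(−a(θ − b)))
P_1 = 1/(1+e^{0.3260}) = 0.4192
P_2 = 1/(1+e^{-3.6100}) = 0.9737
E[score] = 0.4192 + 0.9737 = 1.3929

1.393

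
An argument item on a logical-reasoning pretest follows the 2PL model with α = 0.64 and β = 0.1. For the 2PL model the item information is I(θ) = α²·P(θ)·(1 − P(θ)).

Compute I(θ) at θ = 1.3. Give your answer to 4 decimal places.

0.0887

P = 1/(1+e^{-0.7680}) = 0.6831
P(1−P) = 0.6831 × 0.3169 = 0.2165
I = α² × P(1−P) = 0.64² × 0.2165 = 0.08867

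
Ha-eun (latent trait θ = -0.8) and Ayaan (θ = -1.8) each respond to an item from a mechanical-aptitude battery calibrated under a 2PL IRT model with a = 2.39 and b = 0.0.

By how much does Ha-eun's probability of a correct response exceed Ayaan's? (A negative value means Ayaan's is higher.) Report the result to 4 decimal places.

P(θ) = 1 / (1 + exp(−a(θ − b)))
P(Ha-eun) = 0.1288  [exponent -1.9120]
P(Ayaan) = 0.0134  [exponent -4.3020]
Difference = 0.1288 − 0.0134 = 0.1154

0.1154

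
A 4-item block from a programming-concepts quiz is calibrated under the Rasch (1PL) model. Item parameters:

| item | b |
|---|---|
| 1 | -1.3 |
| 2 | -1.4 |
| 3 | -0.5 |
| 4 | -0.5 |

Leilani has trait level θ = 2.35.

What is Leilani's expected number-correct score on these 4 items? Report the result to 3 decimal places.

P(θ) = 1 / (1 + exp(−(θ − b)))
P_1 = 1/(1+e^{-3.6500}) = 0.9747
P_2 = 1/(1+e^{-3.7500}) = 0.9770
P_3 = 1/(1+e^{-2.8500}) = 0.9453
P_4 = 1/(1+e^{-2.8500}) = 0.9453
E[score] = 0.9747 + 0.9770 + 0.9453 + 0.9453 = 3.8423

3.842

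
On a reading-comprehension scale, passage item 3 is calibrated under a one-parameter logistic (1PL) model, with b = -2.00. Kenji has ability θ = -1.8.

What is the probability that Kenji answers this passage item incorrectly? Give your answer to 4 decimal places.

0.4502

P(θ) = 1 / (1 + exp(−(θ − b)))
Exponent: (-1.8 − (-2.00)) = 0.2000
1/(1 + e^{-0.2000}) = 0.5498
P = 0.5498
P(incorrect) = 1 − 0.5498 = 0.4502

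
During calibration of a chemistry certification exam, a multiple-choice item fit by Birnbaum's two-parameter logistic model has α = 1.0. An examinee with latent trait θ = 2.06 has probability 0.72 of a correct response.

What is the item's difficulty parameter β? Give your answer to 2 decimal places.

1.12

P(θ) = 1 / (1 + exp(−α(θ − β)))
logit(0.72) = ln(0.72/0.28) = 0.9445
β = θ − logit/(α) = 2.06 − 0.9445/1.0000 = 1.1155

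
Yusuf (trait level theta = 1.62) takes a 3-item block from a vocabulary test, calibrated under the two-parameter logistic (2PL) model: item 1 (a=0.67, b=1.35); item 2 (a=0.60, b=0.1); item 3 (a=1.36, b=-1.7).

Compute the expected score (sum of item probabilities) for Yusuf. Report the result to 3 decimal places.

2.248

P(theta) = 1 / (1 + exp(−a(theta − b)))
P_1 = 1/(1+e^{-0.1809}) = 0.5451
P_2 = 1/(1+e^{-0.9120}) = 0.7134
P_3 = 1/(1+e^{-4.5152}) = 0.9892
E[score] = 0.5451 + 0.7134 + 0.9892 = 2.2477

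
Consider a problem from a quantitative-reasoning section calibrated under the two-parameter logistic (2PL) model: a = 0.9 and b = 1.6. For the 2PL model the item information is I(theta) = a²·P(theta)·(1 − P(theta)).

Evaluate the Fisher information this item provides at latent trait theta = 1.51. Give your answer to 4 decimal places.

P = 1/(1+e^{0.0810}) = 0.4798
P(1−P) = 0.4798 × 0.5202 = 0.2496
I = a² × P(1−P) = 0.9² × 0.2496 = 0.20217

0.2022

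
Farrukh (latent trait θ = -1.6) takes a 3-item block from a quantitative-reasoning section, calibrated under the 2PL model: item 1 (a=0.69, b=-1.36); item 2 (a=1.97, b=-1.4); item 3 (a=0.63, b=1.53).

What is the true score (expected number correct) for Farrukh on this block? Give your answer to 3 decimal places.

P(θ) = 1 / (1 + exp(−a(θ − b)))
P_1 = 1/(1+e^{0.1656}) = 0.4587
P_2 = 1/(1+e^{0.3940}) = 0.4028
P_3 = 1/(1+e^{1.9719}) = 0.1222
E[score] = 0.4587 + 0.4028 + 0.1222 = 0.9836

0.984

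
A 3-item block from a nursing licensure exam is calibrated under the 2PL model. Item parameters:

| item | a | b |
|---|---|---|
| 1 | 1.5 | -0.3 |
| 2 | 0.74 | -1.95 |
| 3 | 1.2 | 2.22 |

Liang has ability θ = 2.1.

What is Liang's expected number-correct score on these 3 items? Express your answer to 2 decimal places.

P(θ) = 1 / (1 + exp(−a(θ − b)))
P_1 = 1/(1+e^{-3.6000}) = 0.9734
P_2 = 1/(1+e^{-2.9970}) = 0.9524
P_3 = 1/(1+e^{0.1440}) = 0.4641
E[score] = 0.9734 + 0.9524 + 0.4641 = 2.3899

2.39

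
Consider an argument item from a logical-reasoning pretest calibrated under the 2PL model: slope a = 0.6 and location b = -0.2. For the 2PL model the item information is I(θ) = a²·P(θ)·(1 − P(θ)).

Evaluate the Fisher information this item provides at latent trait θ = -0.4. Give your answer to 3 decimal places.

P = 1/(1+e^{0.1200}) = 0.4700
P(1−P) = 0.4700 × 0.5300 = 0.2491
I = a² × P(1−P) = 0.6² × 0.2491 = 0.08968

0.090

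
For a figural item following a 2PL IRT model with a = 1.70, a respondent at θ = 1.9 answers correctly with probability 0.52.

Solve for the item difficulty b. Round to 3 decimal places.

P(θ) = 1 / (1 + exp(−a(θ − b)))
logit(0.52) = ln(0.52/0.48) = 0.0800
b = θ − logit/(a) = 1.9 − 0.0800/1.7000 = 1.8529

1.853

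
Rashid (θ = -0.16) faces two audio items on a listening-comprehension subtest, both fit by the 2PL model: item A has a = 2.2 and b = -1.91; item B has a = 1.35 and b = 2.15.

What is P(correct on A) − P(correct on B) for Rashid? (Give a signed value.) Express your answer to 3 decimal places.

0.937

P(θ) = 1 / (1 + exp(−a(θ − b)))
P_A = 0.9792
P_B = 0.0424
P_A − P_B = 0.9368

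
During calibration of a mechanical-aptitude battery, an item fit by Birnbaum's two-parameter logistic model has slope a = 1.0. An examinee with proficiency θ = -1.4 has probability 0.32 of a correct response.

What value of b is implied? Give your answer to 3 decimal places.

P(θ) = 1 / (1 + exp(−a(θ − b)))
logit(0.32) = ln(0.32/0.68) = -0.7538
b = θ − logit/(a) = -1.4 − (-0.7538)/1.0000 = -0.6462

-0.646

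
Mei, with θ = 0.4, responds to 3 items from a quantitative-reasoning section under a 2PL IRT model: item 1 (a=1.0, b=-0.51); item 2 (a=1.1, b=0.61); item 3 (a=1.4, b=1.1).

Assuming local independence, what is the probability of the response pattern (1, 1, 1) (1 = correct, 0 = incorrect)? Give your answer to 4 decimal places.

P(θ) = 1 / (1 + exp(−a(θ − b)))
P_1 = 1/(1+e^{-0.9100}) = 0.7130
P_2 = 1/(1+e^{0.2310}) = 0.4425
P_3 = 1/(1+e^{0.9800}) = 0.2729
L = P_1 × P_2 × P_3 = 0.7130 × 0.4425 × 0.2729 = 0.08610

0.0861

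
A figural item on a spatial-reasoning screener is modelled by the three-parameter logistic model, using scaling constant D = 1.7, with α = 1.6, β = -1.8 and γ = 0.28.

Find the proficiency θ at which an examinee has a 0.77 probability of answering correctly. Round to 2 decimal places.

-1.52

P(θ) = γ + (1 − γ) · 1 / (1 + exp(−D·α(θ − β)))
Remove guessing floor: (0.77 − 0.28)/(1 − 0.28) = 0.6806
logit = ln(0.6806/0.3194) = 0.7563
θ = β + logit/(1.7·α) = -1.8 + 0.7563/2.7200 = -1.5219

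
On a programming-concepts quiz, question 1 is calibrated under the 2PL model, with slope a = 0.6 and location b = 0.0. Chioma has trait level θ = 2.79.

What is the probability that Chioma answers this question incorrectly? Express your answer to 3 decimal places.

0.158

P(θ) = 1 / (1 + exp(−a(θ − b)))
Exponent: 0.6 × (2.79 − 0.0) = 1.6740
1/(1 + e^{-1.6740}) = 0.8421
P(incorrect) = 1 − 0.8421 = 0.1579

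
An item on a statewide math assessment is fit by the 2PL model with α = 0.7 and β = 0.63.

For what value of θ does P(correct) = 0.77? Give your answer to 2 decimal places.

P(θ) = 1 / (1 + exp(−α(θ − β)))
logit = ln(0.7700/0.2300) = 1.2083
θ = β + logit/(α) = 0.63 + 1.2083/0.7000 = 2.3562

2.36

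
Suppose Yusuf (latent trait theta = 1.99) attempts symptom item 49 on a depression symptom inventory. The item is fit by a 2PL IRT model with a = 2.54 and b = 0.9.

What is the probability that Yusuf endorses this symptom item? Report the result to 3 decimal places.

0.941

P(theta) = 1 / (1 + exp(−a(theta − b)))
Exponent: 2.54 × (1.99 − 0.9) = 2.7686
1/(1 + e^{-2.7686}) = 0.9410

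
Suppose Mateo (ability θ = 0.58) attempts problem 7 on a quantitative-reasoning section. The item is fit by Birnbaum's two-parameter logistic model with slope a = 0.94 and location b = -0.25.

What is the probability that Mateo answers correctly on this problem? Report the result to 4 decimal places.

0.6857

P(θ) = 1 / (1 + exp(−a(θ − b)))
Exponent: 0.94 × (0.58 − (-0.25)) = 0.7802
1/(1 + e^{-0.7802}) = 0.6857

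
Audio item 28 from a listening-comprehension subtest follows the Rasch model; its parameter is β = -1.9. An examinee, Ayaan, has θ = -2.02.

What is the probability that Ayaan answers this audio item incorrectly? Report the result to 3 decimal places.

P(θ) = 1 / (1 + exp(−(θ − β)))
Exponent: (-2.02 − (-1.9)) = -0.1200
1/(1 + e^{0.1200}) = 0.4700
P = 0.4700
P(incorrect) = 1 − 0.4700 = 0.5300

0.530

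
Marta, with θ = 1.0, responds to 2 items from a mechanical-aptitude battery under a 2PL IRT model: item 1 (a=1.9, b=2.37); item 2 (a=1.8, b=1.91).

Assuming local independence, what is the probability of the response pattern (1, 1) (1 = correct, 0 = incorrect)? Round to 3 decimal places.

P(θ) = 1 / (1 + exp(−a(θ − b)))
P_1 = 1/(1+e^{2.6030}) = 0.0689
P_2 = 1/(1+e^{1.6380}) = 0.1627
L = P_1 × P_2 = 0.0689 × 0.1627 = 0.01122

0.011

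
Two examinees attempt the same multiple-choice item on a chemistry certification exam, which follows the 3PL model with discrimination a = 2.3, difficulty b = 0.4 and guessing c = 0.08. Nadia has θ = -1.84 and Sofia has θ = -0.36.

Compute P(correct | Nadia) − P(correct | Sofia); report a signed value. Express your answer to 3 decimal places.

-0.131

P(θ) = c + (1 − c) · 1 / (1 + exp(−a(θ − b)))
P(Nadia) = 0.0853  [exponent -5.1520]
P(Sofia) = 0.2164  [exponent -1.7480]
Difference = 0.0853 − 0.2164 = -0.1311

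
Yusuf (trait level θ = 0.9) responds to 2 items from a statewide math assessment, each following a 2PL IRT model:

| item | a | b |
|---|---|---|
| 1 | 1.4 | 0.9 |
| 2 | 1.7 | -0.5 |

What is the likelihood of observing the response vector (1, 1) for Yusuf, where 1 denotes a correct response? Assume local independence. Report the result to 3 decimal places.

0.458

P(θ) = 1 / (1 + exp(−a(θ − b)))
P_1 = 1/(1+e^{0.0000}) = 0.5000
P_2 = 1/(1+e^{-2.3800}) = 0.9153
L = P_1 × P_2 = 0.5000 × 0.9153 = 0.45764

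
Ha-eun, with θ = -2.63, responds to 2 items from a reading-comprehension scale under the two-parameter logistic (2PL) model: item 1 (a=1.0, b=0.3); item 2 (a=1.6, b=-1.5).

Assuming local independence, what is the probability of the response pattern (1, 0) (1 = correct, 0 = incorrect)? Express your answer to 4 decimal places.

P(θ) = 1 / (1 + exp(−a(θ − b)))
P_1 = 1/(1+e^{2.9300}) = 0.0507
P_2 = 1/(1+e^{1.8080}) = 0.1409
L = P_1 × (1−P_2) = 0.0507 × 0.8591 = 0.04355

0.0435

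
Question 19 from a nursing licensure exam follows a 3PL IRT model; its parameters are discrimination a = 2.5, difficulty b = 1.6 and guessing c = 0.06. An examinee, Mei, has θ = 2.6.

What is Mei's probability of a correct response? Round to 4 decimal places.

P(θ) = c + (1 − c) · 1 / (1 + exp(−a(θ − b)))
Exponent: 2.5 × (2.6 − 1.6) = 2.5000
1/(1 + e^{-2.5000}) = 0.9241
P = 0.06 + 0.94 × 0.9241 = 0.9287

0.9287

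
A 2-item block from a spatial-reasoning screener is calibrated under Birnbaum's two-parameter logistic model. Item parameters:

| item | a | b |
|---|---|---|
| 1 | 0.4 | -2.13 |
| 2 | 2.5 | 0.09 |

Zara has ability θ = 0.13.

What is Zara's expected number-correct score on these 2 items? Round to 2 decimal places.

1.24

P(θ) = 1 / (1 + exp(−a(θ − b)))
P_1 = 1/(1+e^{-0.9040}) = 0.7118
P_2 = 1/(1+e^{-0.1000}) = 0.5250
E[score] = 0.7118 + 0.5250 = 1.2367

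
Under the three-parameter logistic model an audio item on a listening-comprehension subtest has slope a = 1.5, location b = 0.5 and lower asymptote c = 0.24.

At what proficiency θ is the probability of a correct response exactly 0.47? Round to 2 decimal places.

P(θ) = c + (1 − c) · 1 / (1 + exp(−a(θ − b)))
Remove guessing floor: (0.47 − 0.24)/(1 − 0.24) = 0.3026
logit = ln(0.3026/0.6974) = -0.8348
θ = b + logit/(a) = 0.5 + (-0.8348)/1.5000 = -0.0565

-0.06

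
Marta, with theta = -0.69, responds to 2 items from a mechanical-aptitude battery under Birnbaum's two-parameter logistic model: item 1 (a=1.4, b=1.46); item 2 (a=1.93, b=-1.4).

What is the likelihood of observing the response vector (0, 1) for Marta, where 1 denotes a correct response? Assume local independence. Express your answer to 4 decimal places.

0.7600

P(theta) = 1 / (1 + exp(−a(theta − b)))
P_1 = 1/(1+e^{3.0100}) = 0.0470
P_2 = 1/(1+e^{-1.3703}) = 0.7974
L = (1−P_1) × P_2 = 0.9530 × 0.7974 = 0.75997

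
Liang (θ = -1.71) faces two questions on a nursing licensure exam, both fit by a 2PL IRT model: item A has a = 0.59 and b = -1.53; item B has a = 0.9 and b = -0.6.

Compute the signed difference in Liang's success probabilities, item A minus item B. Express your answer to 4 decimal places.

P(θ) = 1 / (1 + exp(−a(θ − b)))
P_A = 0.4735
P_B = 0.2691
P_A − P_B = 0.2043

0.2043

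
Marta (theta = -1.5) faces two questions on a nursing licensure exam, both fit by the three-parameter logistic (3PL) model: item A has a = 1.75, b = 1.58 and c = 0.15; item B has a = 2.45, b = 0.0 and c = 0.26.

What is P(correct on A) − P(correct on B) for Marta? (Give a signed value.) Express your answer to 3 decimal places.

P(theta) = c + (1 − c) · 1 / (1 + exp(−a(theta − b)))
P_A = 0.1539
P_B = 0.2783
P_A − P_B = -0.1244

-0.124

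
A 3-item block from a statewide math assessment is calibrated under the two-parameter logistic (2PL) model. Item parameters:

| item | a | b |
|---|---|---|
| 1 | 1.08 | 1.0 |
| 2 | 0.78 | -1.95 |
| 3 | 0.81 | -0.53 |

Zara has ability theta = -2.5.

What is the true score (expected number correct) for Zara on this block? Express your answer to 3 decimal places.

P(theta) = 1 / (1 + exp(−a(theta − b)))
P_1 = 1/(1+e^{3.7800}) = 0.0223
P_2 = 1/(1+e^{0.4290}) = 0.3944
P_3 = 1/(1+e^{1.5957}) = 0.1686
E[score] = 0.0223 + 0.3944 + 0.1686 = 0.5853

0.585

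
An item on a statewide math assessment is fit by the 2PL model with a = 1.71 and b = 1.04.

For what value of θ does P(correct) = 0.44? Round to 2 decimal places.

0.90

P(θ) = 1 / (1 + exp(−a(θ − b)))
logit = ln(0.4400/0.5600) = -0.2412
θ = b + logit/(a) = 1.04 + (-0.2412)/1.7100 = 0.8990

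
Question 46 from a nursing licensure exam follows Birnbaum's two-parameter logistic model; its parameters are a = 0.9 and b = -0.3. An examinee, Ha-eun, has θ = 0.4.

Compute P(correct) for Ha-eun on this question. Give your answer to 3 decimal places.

P(θ) = 1 / (1 + exp(−a(θ − b)))
Exponent: 0.9 × (0.4 − (-0.3)) = 0.6300
1/(1 + e^{-0.6300}) = 0.6525

0.652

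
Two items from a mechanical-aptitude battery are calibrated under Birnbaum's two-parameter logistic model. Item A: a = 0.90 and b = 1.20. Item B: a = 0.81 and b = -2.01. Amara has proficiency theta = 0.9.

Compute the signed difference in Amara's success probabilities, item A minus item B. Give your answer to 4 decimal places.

P(theta) = 1 / (1 + exp(−a(theta − b)))
P_A = 0.4329
P_B = 0.9135
P_A − P_B = -0.4806

-0.4806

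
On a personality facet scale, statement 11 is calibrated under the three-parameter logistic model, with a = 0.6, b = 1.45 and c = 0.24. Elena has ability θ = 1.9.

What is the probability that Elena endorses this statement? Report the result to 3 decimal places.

P(θ) = c + (1 − c) · 1 / (1 + exp(−a(θ − b)))
Exponent: 0.6 × (1.9 − 1.45) = 0.2700
1/(1 + e^{-0.2700}) = 0.5671
P = 0.24 + 0.76 × 0.5671 = 0.6710

0.671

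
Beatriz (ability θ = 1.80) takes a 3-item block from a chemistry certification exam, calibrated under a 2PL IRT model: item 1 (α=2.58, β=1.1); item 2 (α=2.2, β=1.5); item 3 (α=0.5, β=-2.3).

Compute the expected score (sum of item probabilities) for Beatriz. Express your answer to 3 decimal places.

2.404

P(θ) = 1 / (1 + exp(−α(θ − β)))
P_1 = 1/(1+e^{-1.8060}) = 0.8589
P_2 = 1/(1+e^{-0.6600}) = 0.6593
P_3 = 1/(1+e^{-2.0500}) = 0.8859
E[score] = 0.8589 + 0.6593 + 0.8859 = 2.4041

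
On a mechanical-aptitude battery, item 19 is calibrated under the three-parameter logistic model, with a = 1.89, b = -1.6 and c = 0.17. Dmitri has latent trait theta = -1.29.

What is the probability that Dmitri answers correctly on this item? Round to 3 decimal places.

0.703

P(theta) = c + (1 − c) · 1 / (1 + exp(−a(theta − b)))
Exponent: 1.89 × (-1.29 − (-1.6)) = 0.5859
1/(1 + e^{-0.5859}) = 0.6424
P = 0.17 + 0.83 × 0.6424 = 0.7032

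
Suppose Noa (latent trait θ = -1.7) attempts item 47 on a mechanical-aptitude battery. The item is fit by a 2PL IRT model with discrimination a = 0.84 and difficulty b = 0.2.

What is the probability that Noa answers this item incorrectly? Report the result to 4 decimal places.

P(θ) = 1 / (1 + exp(−a(θ − b)))
Exponent: 0.84 × (-1.7 − 0.2) = -1.5960
1/(1 + e^{1.5960}) = 0.1685
P(incorrect) = 1 − 0.1685 = 0.8315

0.8315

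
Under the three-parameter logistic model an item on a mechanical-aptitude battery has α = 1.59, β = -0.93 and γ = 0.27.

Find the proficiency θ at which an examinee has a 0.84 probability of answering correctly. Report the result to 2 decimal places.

-0.13

P(θ) = γ + (1 − γ) · 1 / (1 + exp(−α(θ − β)))
Remove guessing floor: (0.84 − 0.27)/(1 − 0.27) = 0.7808
logit = ln(0.7808/0.2192) = 1.2705
θ = β + logit/(α) = -0.93 + 1.2705/1.5900 = -0.1310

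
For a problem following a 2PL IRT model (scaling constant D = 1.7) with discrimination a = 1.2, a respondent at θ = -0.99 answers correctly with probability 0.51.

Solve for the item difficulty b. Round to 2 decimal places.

-1.01

P(θ) = 1 / (1 + exp(−D·a(θ − b)))
logit(0.51) = ln(0.51/0.49) = 0.0400
b = θ − logit/(1.7·a) = -0.99 − 0.0400/2.0400 = -1.0096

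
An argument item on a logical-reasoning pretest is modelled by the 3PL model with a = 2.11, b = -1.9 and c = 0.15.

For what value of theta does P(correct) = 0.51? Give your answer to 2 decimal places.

-2.05

P(theta) = c + (1 − c) · 1 / (1 + exp(−a(theta − b)))
Remove guessing floor: (0.51 − 0.15)/(1 − 0.15) = 0.4235
logit = ln(0.4235/0.5765) = -0.3083
theta = b + logit/(a) = -1.9 + (-0.3083)/2.1100 = -2.0461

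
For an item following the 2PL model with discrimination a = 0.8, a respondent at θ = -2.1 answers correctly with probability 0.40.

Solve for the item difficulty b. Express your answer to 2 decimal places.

P(θ) = 1 / (1 + exp(−a(θ − b)))
logit(0.40) = ln(0.40/0.60) = -0.4055
b = θ − logit/(a) = -2.1 − (-0.4055)/0.8000 = -1.5932

-1.59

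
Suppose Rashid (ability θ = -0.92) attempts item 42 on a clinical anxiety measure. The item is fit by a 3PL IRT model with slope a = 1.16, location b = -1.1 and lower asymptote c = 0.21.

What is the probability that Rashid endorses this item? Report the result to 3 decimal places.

P(θ) = c + (1 − c) · 1 / (1 + exp(−a(θ − b)))
Exponent: 1.16 × (-0.92 − (-1.1)) = 0.2088
1/(1 + e^{-0.2088}) = 0.5520
P = 0.21 + 0.79 × 0.5520 = 0.6461

0.646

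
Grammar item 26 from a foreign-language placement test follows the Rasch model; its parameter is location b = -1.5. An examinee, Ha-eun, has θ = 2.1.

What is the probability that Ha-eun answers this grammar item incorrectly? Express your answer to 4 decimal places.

P(θ) = 1 / (1 + exp(−(θ − b)))
Exponent: (2.1 − (-1.5)) = 3.6000
1/(1 + e^{-3.6000}) = 0.9734
P = 0.9734
P(incorrect) = 1 − 0.9734 = 0.0266

0.0266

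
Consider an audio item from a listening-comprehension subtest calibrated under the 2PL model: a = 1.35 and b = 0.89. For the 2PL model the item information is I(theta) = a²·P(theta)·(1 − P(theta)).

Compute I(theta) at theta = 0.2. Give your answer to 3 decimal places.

0.370

P = 1/(1+e^{0.9315}) = 0.2826
P(1−P) = 0.2826 × 0.7174 = 0.2027
I = a² × P(1−P) = 1.35² × 0.2027 = 0.36950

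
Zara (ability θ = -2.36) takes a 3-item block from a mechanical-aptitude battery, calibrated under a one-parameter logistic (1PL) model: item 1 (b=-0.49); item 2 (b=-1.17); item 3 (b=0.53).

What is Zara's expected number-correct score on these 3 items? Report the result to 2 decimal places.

0.42

P(θ) = 1 / (1 + exp(−(θ − b)))
P_1 = 1/(1+e^{1.8700}) = 0.1335
P_2 = 1/(1+e^{1.1900}) = 0.2333
P_3 = 1/(1+e^{2.8900}) = 0.0527
E[score] = 0.1335 + 0.2333 + 0.0527 = 0.4195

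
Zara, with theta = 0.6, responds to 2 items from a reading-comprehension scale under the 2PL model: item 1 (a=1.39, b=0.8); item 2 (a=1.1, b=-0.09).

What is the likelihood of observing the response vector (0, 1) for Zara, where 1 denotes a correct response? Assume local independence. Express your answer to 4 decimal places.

P(theta) = 1 / (1 + exp(−a(theta − b)))
P_1 = 1/(1+e^{0.2780}) = 0.4309
P_2 = 1/(1+e^{-0.7590}) = 0.6811
L = (1−P_1) × P_2 = 0.5691 × 0.6811 = 0.38760

0.3876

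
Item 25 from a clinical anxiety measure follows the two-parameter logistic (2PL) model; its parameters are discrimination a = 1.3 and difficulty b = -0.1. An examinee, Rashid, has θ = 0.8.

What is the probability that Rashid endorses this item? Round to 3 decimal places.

P(θ) = 1 / (1 + exp(−a(θ − b)))
Exponent: 1.3 × (0.8 − (-0.1)) = 1.1700
1/(1 + e^{-1.1700}) = 0.7631

0.763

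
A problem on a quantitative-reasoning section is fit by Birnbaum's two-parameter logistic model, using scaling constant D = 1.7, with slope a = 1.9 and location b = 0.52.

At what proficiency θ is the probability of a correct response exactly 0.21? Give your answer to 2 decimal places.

P(θ) = 1 / (1 + exp(−D·a(θ − b)))
logit = ln(0.2100/0.7900) = -1.3249
θ = b + logit/(1.7·a) = 0.52 + (-1.3249)/3.2300 = 0.1098

0.11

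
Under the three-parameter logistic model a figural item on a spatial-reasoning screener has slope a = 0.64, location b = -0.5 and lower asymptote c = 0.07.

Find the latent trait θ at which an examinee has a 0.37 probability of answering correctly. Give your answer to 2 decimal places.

-1.66

P(θ) = c + (1 − c) · 1 / (1 + exp(−a(θ − b)))
Remove guessing floor: (0.37 − 0.07)/(1 − 0.07) = 0.3226
logit = ln(0.3226/0.6774) = -0.7419
θ = b + logit/(a) = -0.5 + (-0.7419)/0.6400 = -1.6593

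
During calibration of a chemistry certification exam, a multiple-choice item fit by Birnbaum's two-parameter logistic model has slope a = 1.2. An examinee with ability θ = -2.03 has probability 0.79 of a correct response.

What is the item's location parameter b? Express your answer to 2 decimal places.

-3.13

P(θ) = 1 / (1 + exp(−a(θ − b)))
logit(0.79) = ln(0.79/0.21) = 1.3249
b = θ − logit/(a) = -2.03 − 1.3249/1.2000 = -3.1341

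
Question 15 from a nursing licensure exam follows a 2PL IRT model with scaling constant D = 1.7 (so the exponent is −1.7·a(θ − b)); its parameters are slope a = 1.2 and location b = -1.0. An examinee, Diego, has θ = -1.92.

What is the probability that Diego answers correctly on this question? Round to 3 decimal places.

P(θ) = 1 / (1 + exp(−D·a(θ − b)))
Exponent: 1.7 × 1.2 × (-1.92 − (-1.0)) = -1.8768
1/(1 + e^{1.8768}) = 0.1328
P = 0.1328

0.133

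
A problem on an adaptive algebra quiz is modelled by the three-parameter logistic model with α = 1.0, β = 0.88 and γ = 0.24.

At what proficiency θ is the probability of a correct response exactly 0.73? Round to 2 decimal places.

P(θ) = γ + (1 − γ) · 1 / (1 + exp(−α(θ − β)))
Remove guessing floor: (0.73 − 0.24)/(1 − 0.24) = 0.6447
logit = ln(0.6447/0.3553) = 0.5960
θ = β + logit/(α) = 0.88 + 0.5960/1.0000 = 1.4760

1.48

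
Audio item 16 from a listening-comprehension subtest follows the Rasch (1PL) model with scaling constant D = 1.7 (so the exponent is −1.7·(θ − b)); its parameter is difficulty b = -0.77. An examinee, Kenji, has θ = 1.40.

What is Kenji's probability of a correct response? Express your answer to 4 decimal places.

P(θ) = 1 / (1 + exp(−D·(θ − b)))
Exponent: 1.7 × (1.40 − (-0.77)) = 3.6890
1/(1 + e^{-3.6890}) = 0.9756
P = 0.9756

0.9756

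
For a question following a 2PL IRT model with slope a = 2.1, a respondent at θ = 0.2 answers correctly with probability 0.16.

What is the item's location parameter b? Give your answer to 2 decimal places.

P(θ) = 1 / (1 + exp(−a(θ − b)))
logit(0.16) = ln(0.16/0.84) = -1.6582
b = θ − logit/(a) = 0.2 − (-1.6582)/2.1000 = 0.9896

0.99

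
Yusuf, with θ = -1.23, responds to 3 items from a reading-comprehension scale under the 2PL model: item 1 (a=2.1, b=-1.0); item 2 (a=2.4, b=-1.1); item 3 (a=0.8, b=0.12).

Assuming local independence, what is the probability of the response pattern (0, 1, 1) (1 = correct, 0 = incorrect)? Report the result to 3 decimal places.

0.066

P(θ) = 1 / (1 + exp(−a(θ − b)))
P_1 = 1/(1+e^{0.4830}) = 0.3815
P_2 = 1/(1+e^{0.3120}) = 0.4226
P_3 = 1/(1+e^{1.0800}) = 0.2535
L = (1−P_1) × P_2 × P_3 = 0.6185 × 0.4226 × 0.2535 = 0.06626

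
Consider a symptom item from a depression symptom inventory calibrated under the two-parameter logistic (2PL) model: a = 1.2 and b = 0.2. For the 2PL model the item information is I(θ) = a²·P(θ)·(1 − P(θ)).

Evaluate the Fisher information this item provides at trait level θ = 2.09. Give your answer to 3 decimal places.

P = 1/(1+e^{-2.2680}) = 0.9062
P(1−P) = 0.9062 × 0.0938 = 0.0850
I = a² × P(1−P) = 1.2² × 0.0850 = 0.12241

0.122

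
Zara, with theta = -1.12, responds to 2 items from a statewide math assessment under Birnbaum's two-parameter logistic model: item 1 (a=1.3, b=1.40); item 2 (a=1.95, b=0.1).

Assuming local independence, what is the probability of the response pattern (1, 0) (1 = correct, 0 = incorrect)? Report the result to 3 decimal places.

P(theta) = 1 / (1 + exp(−a(theta − b)))
P_1 = 1/(1+e^{3.2760}) = 0.0364
P_2 = 1/(1+e^{2.3790}) = 0.0848
L = P_1 × (1−P_2) = 0.0364 × 0.9152 = 0.03332

0.033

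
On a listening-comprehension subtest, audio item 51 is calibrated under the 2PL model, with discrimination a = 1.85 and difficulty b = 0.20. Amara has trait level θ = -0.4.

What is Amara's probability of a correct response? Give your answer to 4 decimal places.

P(θ) = 1 / (1 + exp(−a(θ − b)))
Exponent: 1.85 × (-0.4 − 0.20) = -1.1100
1/(1 + e^{1.1100}) = 0.2479

0.2479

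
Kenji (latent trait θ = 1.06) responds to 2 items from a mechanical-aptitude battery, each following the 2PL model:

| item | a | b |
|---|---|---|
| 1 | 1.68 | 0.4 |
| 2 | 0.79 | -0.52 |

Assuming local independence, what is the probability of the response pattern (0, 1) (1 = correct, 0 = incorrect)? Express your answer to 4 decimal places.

P(θ) = 1 / (1 + exp(−a(θ − b)))
P_1 = 1/(1+e^{-1.1088}) = 0.7519
P_2 = 1/(1+e^{-1.2482}) = 0.7770
L = (1−P_1) × P_2 = 0.2481 × 0.7770 = 0.19277

0.1928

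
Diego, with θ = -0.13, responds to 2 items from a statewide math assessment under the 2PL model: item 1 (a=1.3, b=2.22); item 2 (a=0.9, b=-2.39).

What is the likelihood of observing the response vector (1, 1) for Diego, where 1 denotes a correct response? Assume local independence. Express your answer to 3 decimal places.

0.040

P(θ) = 1 / (1 + exp(−a(θ − b)))
P_1 = 1/(1+e^{3.0550}) = 0.0450
P_2 = 1/(1+e^{-2.0340}) = 0.8843
L = P_1 × P_2 = 0.0450 × 0.8843 = 0.03980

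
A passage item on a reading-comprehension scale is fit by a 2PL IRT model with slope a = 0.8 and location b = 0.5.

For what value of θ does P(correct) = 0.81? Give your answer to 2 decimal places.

2.31

P(θ) = 1 / (1 + exp(−a(θ − b)))
logit = ln(0.8100/0.1900) = 1.4500
θ = b + logit/(a) = 0.5 + 1.4500/0.8000 = 2.3125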